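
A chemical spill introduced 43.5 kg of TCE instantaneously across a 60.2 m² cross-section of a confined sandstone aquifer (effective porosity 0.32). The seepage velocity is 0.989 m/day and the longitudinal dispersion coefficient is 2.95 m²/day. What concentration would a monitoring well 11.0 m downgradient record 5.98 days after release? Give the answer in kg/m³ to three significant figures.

0.105 kg/m³

For an instantaneous plane source, C(x,t) = M/(n_e·A·√(4πDt)) · exp(−(x−vt)²/(4Dt)), with n_e·A the pore (flow) area.
Plume center vt = 0.989 × 5.98 = 5.91422 m, so the well at 11.0 m is 5.08578 m downgradient of the peak.
√(4πDt) = 14.89 m, giving peak height M/(n_e·A·√(4πDt)) = 43.5/(0.32 × 60.2 × 14.89) = 0.1517 kg/m³.
(x−vt)²/(4Dt) = (5.08578)²/(4 × 2.95 × 5.98) = 0.3665; exp(−0.3665) = 0.6932.
C = 0.1517 × 0.6932 = 0.105 kg/m³.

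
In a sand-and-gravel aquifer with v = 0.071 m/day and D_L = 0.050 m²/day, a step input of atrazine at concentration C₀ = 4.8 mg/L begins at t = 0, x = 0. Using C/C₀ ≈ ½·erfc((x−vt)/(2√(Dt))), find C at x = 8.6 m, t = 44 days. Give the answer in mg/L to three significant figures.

0.0217 mg/L

For a continuous step input, C/C₀ ≈ ½·erfc((x−vt)/(2√(Dt))).
vt = 0.071 × 44 = 3.124 m and 2√(Dt) = 2√(0.050 × 44) = 2.966 m.
Argument (x−vt)/(2√(Dt)) = (8.6 − 3.124)/2.966 = 1.846; ½·erfc(1.846) = 0.004519.
C = 4.8 × 0.004519 = 0.0217 mg/L.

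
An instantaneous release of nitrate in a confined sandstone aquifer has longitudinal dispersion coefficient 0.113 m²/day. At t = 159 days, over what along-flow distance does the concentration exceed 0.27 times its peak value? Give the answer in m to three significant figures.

The plume is Gaussian with σ = √(2Dt) = √(2 × 0.113 × 159) = 5.994 m.
C/C_peak = exp(−Δx²/(2σ²)) = 0.27 ⇒ Δx = σ·√(−2 ln 0.27) = 5.994 × 1.618 = 9.698 m.
Width = 2Δx = 19.4 m.

19.4 m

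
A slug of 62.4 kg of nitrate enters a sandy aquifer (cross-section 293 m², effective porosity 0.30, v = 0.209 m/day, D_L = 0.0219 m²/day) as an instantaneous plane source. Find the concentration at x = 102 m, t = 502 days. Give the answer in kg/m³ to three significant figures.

For an instantaneous plane source, C(x,t) = M/(n_e·A·√(4πDt)) · exp(−(x−vt)²/(4Dt)), with n_e·A the pore (flow) area.
Plume center vt = 0.209 × 502 = 104.918 m, so the well at 102 m is 2.918 m upgradient of the peak.
√(4πDt) = 11.75 m, giving peak height M/(n_e·A·√(4πDt)) = 62.4/(0.30 × 293 × 11.75) = 0.06042 kg/m³.
(x−vt)²/(4Dt) = (-2.918)²/(4 × 0.0219 × 502) = 0.1936; exp(−0.1936) = 0.8240.
C = 0.06042 × 0.8240 = 0.0498 kg/m³.

0.0498 kg/m³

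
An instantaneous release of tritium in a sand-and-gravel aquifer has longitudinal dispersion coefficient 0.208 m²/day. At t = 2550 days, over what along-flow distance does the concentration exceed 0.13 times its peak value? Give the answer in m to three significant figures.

132 m

The plume is Gaussian with σ = √(2Dt) = √(2 × 0.208 × 2550) = 32.57 m.
C/C_peak = exp(−Δx²/(2σ²)) = 0.13 ⇒ Δx = σ·√(−2 ln 0.13) = 32.57 × 2.020 = 65.79 m.
Width = 2Δx = 132 m.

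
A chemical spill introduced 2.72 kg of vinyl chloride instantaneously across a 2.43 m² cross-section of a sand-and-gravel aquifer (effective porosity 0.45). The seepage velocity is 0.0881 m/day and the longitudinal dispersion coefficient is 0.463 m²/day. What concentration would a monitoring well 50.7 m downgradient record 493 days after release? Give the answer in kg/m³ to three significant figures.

0.0438 kg/m³

For an instantaneous plane source, C(x,t) = M/(n_e·A·√(4πDt)) · exp(−(x−vt)²/(4Dt)), with n_e·A the pore (flow) area.
Plume center vt = 0.0881 × 493 = 43.4333 m, so the well at 50.7 m is 7.2667 m downgradient of the peak.
√(4πDt) = 53.56 m, giving peak height M/(n_e·A·√(4πDt)) = 2.72/(0.45 × 2.43 × 53.56) = 0.04644 kg/m³.
(x−vt)²/(4Dt) = (7.2667)²/(4 × 0.463 × 493) = 0.05783; exp(−0.05783) = 0.9438.
C = 0.04644 × 0.9438 = 0.0438 kg/m³.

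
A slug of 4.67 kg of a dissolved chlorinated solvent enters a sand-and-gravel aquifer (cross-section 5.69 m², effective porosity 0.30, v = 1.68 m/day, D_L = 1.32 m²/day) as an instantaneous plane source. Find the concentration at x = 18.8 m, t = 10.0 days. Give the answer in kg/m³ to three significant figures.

0.197 kg/m³

For an instantaneous plane source, C(x,t) = M/(n_e·A·√(4πDt)) · exp(−(x−vt)²/(4Dt)), with n_e·A the pore (flow) area.
Plume center vt = 1.68 × 10.0 = 16.8 m, so the well at 18.8 m is 2 m downgradient of the peak.
√(4πDt) = 12.88 m, giving peak height M/(n_e·A·√(4πDt)) = 4.67/(0.30 × 5.69 × 12.88) = 0.2124 kg/m³.
(x−vt)²/(4Dt) = (2)²/(4 × 1.32 × 10.0) = 0.07576; exp(−0.07576) = 0.9270.
C = 0.2124 × 0.9270 = 0.197 kg/m³.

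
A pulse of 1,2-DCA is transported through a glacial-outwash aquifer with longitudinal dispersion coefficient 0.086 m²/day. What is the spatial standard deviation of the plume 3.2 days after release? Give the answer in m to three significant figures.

0.742 m

Dispersive spreading gives a Gaussian with σ² = 2Dt; advection only shifts the center.
σ = √(2 × 0.086 × 3.2) = 0.742 m.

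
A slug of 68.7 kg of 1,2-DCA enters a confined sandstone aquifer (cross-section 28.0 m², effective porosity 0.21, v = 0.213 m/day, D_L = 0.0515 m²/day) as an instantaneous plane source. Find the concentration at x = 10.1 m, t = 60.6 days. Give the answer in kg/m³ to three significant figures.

For an instantaneous plane source, C(x,t) = M/(n_e·A·√(4πDt)) · exp(−(x−vt)²/(4Dt)), with n_e·A the pore (flow) area.
Plume center vt = 0.213 × 60.6 = 12.9078 m, so the well at 10.1 m is 2.8078 m upgradient of the peak.
√(4πDt) = 6.262 m, giving peak height M/(n_e·A·√(4πDt)) = 68.7/(0.21 × 28.0 × 6.262) = 1.866 kg/m³.
(x−vt)²/(4Dt) = (-2.8078)²/(4 × 0.0515 × 60.6) = 0.6315; exp(−0.6315) = 0.5318.
C = 1.866 × 0.5318 = 0.992 kg/m³.

0.992 kg/m³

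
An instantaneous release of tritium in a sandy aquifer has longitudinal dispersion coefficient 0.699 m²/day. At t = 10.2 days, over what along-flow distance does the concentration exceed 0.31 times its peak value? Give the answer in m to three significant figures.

11.6 m

The plume is Gaussian with σ = √(2Dt) = √(2 × 0.699 × 10.2) = 3.776 m.
C/C_peak = exp(−Δx²/(2σ²)) = 0.31 ⇒ Δx = σ·√(−2 ln 0.31) = 3.776 × 1.530 = 5.777 m.
Width = 2Δx = 11.6 m.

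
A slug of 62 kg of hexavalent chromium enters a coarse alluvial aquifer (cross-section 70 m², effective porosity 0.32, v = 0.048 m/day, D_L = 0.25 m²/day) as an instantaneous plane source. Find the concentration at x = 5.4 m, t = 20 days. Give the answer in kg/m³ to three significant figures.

For an instantaneous plane source, C(x,t) = M/(n_e·A·√(4πDt)) · exp(−(x−vt)²/(4Dt)), with n_e·A the pore (flow) area.
Plume center vt = 0.048 × 20 = 0.96 m, so the well at 5.4 m is 4.44 m downgradient of the peak.
√(4πDt) = 7.927 m, giving peak height M/(n_e·A·√(4πDt)) = 62/(0.32 × 70 × 7.927) = 0.3492 kg/m³.
(x−vt)²/(4Dt) = (4.44)²/(4 × 0.25 × 20) = 0.9857; exp(−0.9857) = 0.3732.
C = 0.3492 × 0.3732 = 0.130 kg/m³.

0.130 kg/m³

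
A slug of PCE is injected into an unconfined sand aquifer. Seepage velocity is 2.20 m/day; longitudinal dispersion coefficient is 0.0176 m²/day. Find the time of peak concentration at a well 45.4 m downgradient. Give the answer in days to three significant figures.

20.6 days

For the 1D instantaneous-source solution, setting ∂C/∂t = 0 at fixed x gives v²t² + 2Dt − x² = 0, so t = (√(D² + v²x²) − D)/v².
√(D² + v²x²) = √(0.0176² + 2.20² × 45.4²) = 99.88; v² = 4.84.
t = (99.88 − 0.0176)/4.84 = 20.6 days (vs. the pure-advection estimate x/v = 20.6 d).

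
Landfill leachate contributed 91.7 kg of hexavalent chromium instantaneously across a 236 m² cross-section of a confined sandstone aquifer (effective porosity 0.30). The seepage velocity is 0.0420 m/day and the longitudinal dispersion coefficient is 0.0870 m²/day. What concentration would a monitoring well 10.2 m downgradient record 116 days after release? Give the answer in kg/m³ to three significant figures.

For an instantaneous plane source, C(x,t) = M/(n_e·A·√(4πDt)) · exp(−(x−vt)²/(4Dt)), with n_e·A the pore (flow) area.
Plume center vt = 0.0420 × 116 = 4.872 m, so the well at 10.2 m is 5.328 m downgradient of the peak.
√(4πDt) = 11.26 m, giving peak height M/(n_e·A·√(4πDt)) = 91.7/(0.30 × 236 × 11.26) = 0.1150 kg/m³.
(x−vt)²/(4Dt) = (5.328)²/(4 × 0.0870 × 116) = 0.7032; exp(−0.7032) = 0.4950.
C = 0.1150 × 0.4950 = 0.0569 kg/m³.

0.0569 kg/m³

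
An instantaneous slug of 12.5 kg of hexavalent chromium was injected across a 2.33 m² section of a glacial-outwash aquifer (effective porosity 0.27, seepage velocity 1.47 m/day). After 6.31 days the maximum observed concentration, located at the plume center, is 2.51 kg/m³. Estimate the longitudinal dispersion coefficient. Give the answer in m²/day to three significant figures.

At the plume center C_max = M/(n_e·A·√(4πDt)), so D = M²/(4πt·(n_e·A·C_max)²).
n_e·A·C_max = 0.27 × 2.33 × 2.51 = 1.579 kg/m.
D = 12.5²/(4π × 6.31 × 1.579²) = 0.790 m²/day.

0.790 m²/day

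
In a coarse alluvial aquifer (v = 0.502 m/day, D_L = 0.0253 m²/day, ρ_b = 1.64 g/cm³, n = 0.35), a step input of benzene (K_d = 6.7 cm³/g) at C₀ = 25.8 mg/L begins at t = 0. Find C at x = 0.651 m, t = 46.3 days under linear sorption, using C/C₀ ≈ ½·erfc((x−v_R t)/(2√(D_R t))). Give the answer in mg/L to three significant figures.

15.4 mg/L

Retardation factor R = 1 + ρ_b·K_d/n = 1 + 1.64 × 6.7/0.35 = 32.39.
Sorption retards both mechanisms: v_R = v/R = 0.01550 m/day, D_R = D/R = 0.0007811 m²/day.
v_R·t = 0.01550 × 46.3 = 0.71765 m; 2√(D_R t) = 0.3803 m; argument = (0.651 − 0.71765)/0.3803 = -0.1753.
C = C₀ × ½·erfc(-0.1753) = 25.8 × 0.5979 = 15.4 mg/L.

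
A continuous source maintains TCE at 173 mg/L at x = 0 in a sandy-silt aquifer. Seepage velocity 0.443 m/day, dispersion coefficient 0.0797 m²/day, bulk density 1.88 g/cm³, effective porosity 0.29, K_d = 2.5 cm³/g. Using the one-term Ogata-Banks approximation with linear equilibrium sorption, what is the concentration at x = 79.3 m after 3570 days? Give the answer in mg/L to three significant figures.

Retardation factor R = 1 + ρ_b·K_d/n = 1 + 1.88 × 2.5/0.29 = 17.21.
Sorption retards both mechanisms: v_R = v/R = 0.02574 m/day, D_R = D/R = 0.004631 m²/day.
v_R·t = 0.02574 × 3570 = 91.8918 m; 2√(D_R t) = 8.132 m; argument = (79.3 − 91.8918)/8.132 = -1.548.
C = C₀ × ½·erfc(-1.548) = 173 × 0.9857 = 171 mg/L.

171 mg/L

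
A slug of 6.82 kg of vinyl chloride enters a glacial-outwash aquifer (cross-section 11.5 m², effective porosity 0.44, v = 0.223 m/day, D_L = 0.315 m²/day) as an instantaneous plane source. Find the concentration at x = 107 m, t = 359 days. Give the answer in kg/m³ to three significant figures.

0.00718 kg/m³

For an instantaneous plane source, C(x,t) = M/(n_e·A·√(4πDt)) · exp(−(x−vt)²/(4Dt)), with n_e·A the pore (flow) area.
Plume center vt = 0.223 × 359 = 80.057 m, so the well at 107 m is 26.943 m downgradient of the peak.
√(4πDt) = 37.70 m, giving peak height M/(n_e·A·√(4πDt)) = 6.82/(0.44 × 11.5 × 37.70) = 0.03575 kg/m³.
(x−vt)²/(4Dt) = (26.943)²/(4 × 0.315 × 359) = 1.605; exp(−1.605) = 0.2009.
C = 0.03575 × 0.2009 = 0.00718 kg/m³.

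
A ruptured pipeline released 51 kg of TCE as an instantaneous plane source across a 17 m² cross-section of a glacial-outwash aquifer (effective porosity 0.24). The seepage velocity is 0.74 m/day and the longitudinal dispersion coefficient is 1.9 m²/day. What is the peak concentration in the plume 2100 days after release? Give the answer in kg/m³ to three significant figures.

The peak of an instantaneous 1D plume sits at x = vt; there the Gaussian factor is 1 and C_max = M/(n_e·A·√(4πDt)), where n_e·A is the pore area the mass is dissolved in.
√(4πDt) = √(4π × 1.9 × 2100) = 223.9 m, so C_max = 51/(0.24 × 17 × 223.9) = 0.0558 kg/m³.

0.0558 kg/m³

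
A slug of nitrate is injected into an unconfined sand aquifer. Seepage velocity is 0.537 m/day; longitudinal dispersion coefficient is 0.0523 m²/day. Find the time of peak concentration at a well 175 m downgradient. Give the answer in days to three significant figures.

For the 1D instantaneous-source solution, setting ∂C/∂t = 0 at fixed x gives v²t² + 2Dt − x² = 0, so t = (√(D² + v²x²) − D)/v².
√(D² + v²x²) = √(0.0523² + 0.537² × 175²) = 93.98; v² = 0.288369.
t = (93.98 − 0.0523)/0.288369 = 326 days (vs. the pure-advection estimate x/v = 326 d).

326 days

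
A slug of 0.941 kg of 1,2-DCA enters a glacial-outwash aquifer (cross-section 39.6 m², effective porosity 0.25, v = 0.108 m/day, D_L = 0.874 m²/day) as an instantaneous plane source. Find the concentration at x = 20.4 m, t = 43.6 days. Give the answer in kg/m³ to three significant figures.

For an instantaneous plane source, C(x,t) = M/(n_e·A·√(4πDt)) · exp(−(x−vt)²/(4Dt)), with n_e·A the pore (flow) area.
Plume center vt = 0.108 × 43.6 = 4.7088 m, so the well at 20.4 m is 15.6912 m downgradient of the peak.
√(4πDt) = 21.88 m, giving peak height M/(n_e·A·√(4πDt)) = 0.941/(0.25 × 39.6 × 21.88) = 0.004344 kg/m³.
(x−vt)²/(4Dt) = (15.6912)²/(4 × 0.874 × 43.6) = 1.615; exp(−1.615) = 0.1989.
C = 0.004344 × 0.1989 = 0.000864 kg/m³.

0.000864 kg/m³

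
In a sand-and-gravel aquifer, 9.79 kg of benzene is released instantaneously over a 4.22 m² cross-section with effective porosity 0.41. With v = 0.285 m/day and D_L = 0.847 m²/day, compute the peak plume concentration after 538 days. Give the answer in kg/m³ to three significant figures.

The peak of an instantaneous 1D plume sits at x = vt; there the Gaussian factor is 1 and C_max = M/(n_e·A·√(4πDt)), where n_e·A is the pore area the mass is dissolved in.
√(4πDt) = √(4π × 0.847 × 538) = 75.67 m, so C_max = 9.79/(0.41 × 4.22 × 75.67) = 0.0748 kg/m³.

0.0748 kg/m³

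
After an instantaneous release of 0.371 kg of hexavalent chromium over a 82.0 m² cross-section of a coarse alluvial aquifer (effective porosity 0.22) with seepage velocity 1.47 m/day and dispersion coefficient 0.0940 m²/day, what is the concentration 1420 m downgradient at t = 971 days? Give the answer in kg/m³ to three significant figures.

For an instantaneous plane source, C(x,t) = M/(n_e·A·√(4πDt)) · exp(−(x−vt)²/(4Dt)), with n_e·A the pore (flow) area.
Plume center vt = 1.47 × 971 = 1427.37 m, so the well at 1420 m is 7.37 m upgradient of the peak.
√(4πDt) = 33.87 m, giving peak height M/(n_e·A·√(4πDt)) = 0.371/(0.22 × 82.0 × 33.87) = 0.0006072 kg/m³.
(x−vt)²/(4Dt) = (-7.37)²/(4 × 0.0940 × 971) = 0.1488; exp(−0.1488) = 0.8617.
C = 0.0006072 × 0.8617 = 0.000523 kg/m³.

0.000523 kg/m³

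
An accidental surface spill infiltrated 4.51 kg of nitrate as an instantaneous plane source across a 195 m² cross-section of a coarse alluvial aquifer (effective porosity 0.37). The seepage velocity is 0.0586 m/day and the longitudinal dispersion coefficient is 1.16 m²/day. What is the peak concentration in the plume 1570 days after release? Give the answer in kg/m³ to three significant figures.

The peak of an instantaneous 1D plume sits at x = vt; there the Gaussian factor is 1 and C_max = M/(n_e·A·√(4πDt)), where n_e·A is the pore area the mass is dissolved in.
√(4πDt) = √(4π × 1.16 × 1570) = 151.3 m, so C_max = 4.51/(0.37 × 195 × 151.3) = 0.000413 kg/m³.

0.000413 kg/m³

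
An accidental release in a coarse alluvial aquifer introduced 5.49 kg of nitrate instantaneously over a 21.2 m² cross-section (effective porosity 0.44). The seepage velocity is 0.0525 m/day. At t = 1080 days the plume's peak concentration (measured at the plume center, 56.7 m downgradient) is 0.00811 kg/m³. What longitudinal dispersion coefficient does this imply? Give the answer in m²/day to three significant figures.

0.388 m²/day

At the plume center C_max = M/(n_e·A·√(4πDt)), so D = M²/(4πt·(n_e·A·C_max)²).
n_e·A·C_max = 0.44 × 21.2 × 0.00811 = 0.07565 kg/m.
D = 5.49²/(4π × 1080 × 0.07565²) = 0.388 m²/day.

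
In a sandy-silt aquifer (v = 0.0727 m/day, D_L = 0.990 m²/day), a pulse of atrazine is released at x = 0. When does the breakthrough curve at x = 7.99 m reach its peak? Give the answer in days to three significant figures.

For the 1D instantaneous-source solution, setting ∂C/∂t = 0 at fixed x gives v²t² + 2Dt − x² = 0, so t = (√(D² + v²x²) − D)/v².
√(D² + v²x²) = √(0.990² + 0.0727² × 7.99²) = 1.148; v² = 0.00528529.
t = (1.148 − 0.990)/0.00528529 = 29.9 days (vs. the pure-advection estimate x/v = 110 d).

29.9 days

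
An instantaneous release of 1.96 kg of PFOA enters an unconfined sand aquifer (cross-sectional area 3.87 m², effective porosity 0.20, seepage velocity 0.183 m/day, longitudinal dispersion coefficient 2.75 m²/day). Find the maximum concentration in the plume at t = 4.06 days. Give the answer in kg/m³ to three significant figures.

The peak of an instantaneous 1D plume sits at x = vt; there the Gaussian factor is 1 and C_max = M/(n_e·A·√(4πDt)), where n_e·A is the pore area the mass is dissolved in.
√(4πDt) = √(4π × 2.75 × 4.06) = 11.84 m, so C_max = 1.96/(0.20 × 3.87 × 11.84) = 0.214 kg/m³.

0.214 kg/m³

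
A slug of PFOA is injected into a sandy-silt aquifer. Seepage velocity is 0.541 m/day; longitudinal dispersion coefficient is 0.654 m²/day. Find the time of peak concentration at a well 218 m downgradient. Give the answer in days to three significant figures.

For the 1D instantaneous-source solution, setting ∂C/∂t = 0 at fixed x gives v²t² + 2Dt − x² = 0, so t = (√(D² + v²x²) − D)/v².
√(D² + v²x²) = √(0.654² + 0.541² × 218²) = 117.9; v² = 0.292681.
t = (117.9 − 0.654)/0.292681 = 401 days (vs. the pure-advection estimate x/v = 403 d).

401 days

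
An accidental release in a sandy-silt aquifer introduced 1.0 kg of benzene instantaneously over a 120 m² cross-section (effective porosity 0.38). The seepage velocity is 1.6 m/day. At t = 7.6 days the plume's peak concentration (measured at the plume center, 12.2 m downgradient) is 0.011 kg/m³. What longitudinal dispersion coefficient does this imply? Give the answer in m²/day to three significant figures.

0.0416 m²/day

At the plume center C_max = M/(n_e·A·√(4πDt)), so D = M²/(4πt·(n_e·A·C_max)²).
n_e·A·C_max = 0.38 × 120 × 0.011 = 0.5016 kg/m.
D = 1.0²/(4π × 7.6 × 0.5016²) = 0.0416 m²/day.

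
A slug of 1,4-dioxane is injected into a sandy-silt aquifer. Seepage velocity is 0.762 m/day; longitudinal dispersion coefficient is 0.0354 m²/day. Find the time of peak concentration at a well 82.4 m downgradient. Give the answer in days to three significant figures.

108 days

For the 1D instantaneous-source solution, setting ∂C/∂t = 0 at fixed x gives v²t² + 2Dt − x² = 0, so t = (√(D² + v²x²) − D)/v².
√(D² + v²x²) = √(0.0354² + 0.762² × 82.4²) = 62.79; v² = 0.580644.
t = (62.79 − 0.0354)/0.580644 = 108 days (vs. the pure-advection estimate x/v = 108 d).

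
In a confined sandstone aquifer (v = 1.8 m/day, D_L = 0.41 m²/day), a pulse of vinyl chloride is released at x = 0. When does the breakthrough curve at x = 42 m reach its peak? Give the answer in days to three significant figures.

23.2 days

For the 1D instantaneous-source solution, setting ∂C/∂t = 0 at fixed x gives v²t² + 2Dt − x² = 0, so t = (√(D² + v²x²) − D)/v².
√(D² + v²x²) = √(0.41² + 1.8² × 42²) = 75.60; v² = 3.24.
t = (75.60 − 0.41)/3.24 = 23.2 days (vs. the pure-advection estimate x/v = 23.3 d).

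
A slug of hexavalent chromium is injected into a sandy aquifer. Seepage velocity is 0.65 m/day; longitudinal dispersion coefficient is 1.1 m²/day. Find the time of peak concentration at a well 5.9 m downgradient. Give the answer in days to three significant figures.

For the 1D instantaneous-source solution, setting ∂C/∂t = 0 at fixed x gives v²t² + 2Dt − x² = 0, so t = (√(D² + v²x²) − D)/v².
√(D² + v²x²) = √(1.1² + 0.65² × 5.9²) = 3.990; v² = 0.4225.
t = (3.990 − 1.1)/0.4225 = 6.84 days (vs. the pure-advection estimate x/v = 9.08 d).

6.84 days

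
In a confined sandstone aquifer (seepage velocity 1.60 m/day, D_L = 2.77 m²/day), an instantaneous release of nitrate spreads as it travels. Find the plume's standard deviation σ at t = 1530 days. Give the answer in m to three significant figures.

Dispersive spreading gives a Gaussian with σ² = 2Dt; advection only shifts the center.
σ = √(2 × 2.77 × 1530) = 92.1 m.

92.1 m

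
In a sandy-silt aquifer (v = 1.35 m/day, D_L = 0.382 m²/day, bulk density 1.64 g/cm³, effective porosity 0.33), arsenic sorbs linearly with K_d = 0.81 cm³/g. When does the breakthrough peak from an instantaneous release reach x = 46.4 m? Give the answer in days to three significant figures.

Retardation factor R = 1 + ρ_b·K_d/n = 1 + 1.64 × 0.81/0.33 = 5.025.
Sorption retards both mechanisms: v_R = v/R = 0.2687 m/day, D_R = D/R = 0.07602 m²/day.
Peak time from v_R²t² + 2D_R t − x² = 0: t = (√(D_R² + v_R²x²) − D_R)/v_R².
√(D_R² + v_R²x²) = √(0.07602² + 0.2687² × 46.4²) = 12.47; v_R² = 0.07220.
t = (12.47 − 0.07602)/0.07220 = 172 days.

172 days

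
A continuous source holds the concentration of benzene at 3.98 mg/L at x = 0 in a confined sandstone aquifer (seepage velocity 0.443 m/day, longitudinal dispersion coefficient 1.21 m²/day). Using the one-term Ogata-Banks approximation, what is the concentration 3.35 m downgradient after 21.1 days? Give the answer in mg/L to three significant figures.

For a continuous step input, C/C₀ ≈ ½·erfc((x−vt)/(2√(Dt))).
vt = 0.443 × 21.1 = 9.3473 m and 2√(Dt) = 2√(1.21 × 21.1) = 10.11 m.
Argument (x−vt)/(2√(Dt)) = (3.35 − 9.3473)/10.11 = -0.5932; ½·erfc(-0.5932) = 0.7992.
C = 3.98 × 0.7992 = 3.18 mg/L.

3.18 mg/L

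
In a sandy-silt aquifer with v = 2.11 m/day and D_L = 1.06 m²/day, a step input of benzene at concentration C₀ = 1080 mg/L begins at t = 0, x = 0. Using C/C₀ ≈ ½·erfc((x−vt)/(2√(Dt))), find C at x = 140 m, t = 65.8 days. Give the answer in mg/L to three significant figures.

For a continuous step input, C/C₀ ≈ ½·erfc((x−vt)/(2√(Dt))).
vt = 2.11 × 65.8 = 138.838 m and 2√(Dt) = 2√(1.06 × 65.8) = 16.70 m.
Argument (x−vt)/(2√(Dt)) = (140 − 138.838)/16.70 = 0.06958; ½·erfc(0.06958) = 0.4608.
C = 1080 × 0.4608 = 498 mg/L.

498 mg/L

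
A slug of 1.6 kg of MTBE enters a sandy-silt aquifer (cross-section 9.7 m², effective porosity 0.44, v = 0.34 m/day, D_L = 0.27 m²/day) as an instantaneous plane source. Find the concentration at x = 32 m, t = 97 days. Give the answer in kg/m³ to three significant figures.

0.0205 kg/m³

For an instantaneous plane source, C(x,t) = M/(n_e·A·√(4πDt)) · exp(−(x−vt)²/(4Dt)), with n_e·A the pore (flow) area.
Plume center vt = 0.34 × 97 = 32.98 m, so the well at 32 m is 0.98 m upgradient of the peak.
√(4πDt) = 18.14 m, giving peak height M/(n_e·A·√(4πDt)) = 1.6/(0.44 × 9.7 × 18.14) = 0.02067 kg/m³.
(x−vt)²/(4Dt) = (-0.98)²/(4 × 0.27 × 97) = 0.009168; exp(−0.009168) = 0.9909.
C = 0.02067 × 0.9909 = 0.0205 kg/m³.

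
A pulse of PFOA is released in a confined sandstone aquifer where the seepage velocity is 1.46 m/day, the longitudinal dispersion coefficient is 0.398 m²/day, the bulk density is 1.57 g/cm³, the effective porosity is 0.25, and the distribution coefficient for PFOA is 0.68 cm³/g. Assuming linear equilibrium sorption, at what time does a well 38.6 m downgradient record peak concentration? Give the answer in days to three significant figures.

138 days

Retardation factor R = 1 + ρ_b·K_d/n = 1 + 1.57 × 0.68/0.25 = 5.270.
Sorption retards both mechanisms: v_R = v/R = 0.2770 m/day, D_R = D/R = 0.07552 m²/day.
Peak time from v_R²t² + 2D_R t − x² = 0: t = (√(D_R² + v_R²x²) − D_R)/v_R².
√(D_R² + v_R²x²) = √(0.07552² + 0.2770² × 38.6²) = 10.69; v_R² = 0.07673.
t = (10.69 − 0.07552)/0.07673 = 138 days.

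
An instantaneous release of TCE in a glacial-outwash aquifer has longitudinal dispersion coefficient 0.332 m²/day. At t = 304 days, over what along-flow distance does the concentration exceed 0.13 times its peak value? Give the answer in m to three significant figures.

57.4 m

The plume is Gaussian with σ = √(2Dt) = √(2 × 0.332 × 304) = 14.21 m.
C/C_peak = exp(−Δx²/(2σ²)) = 0.13 ⇒ Δx = σ·√(−2 ln 0.13) = 14.21 × 2.020 = 28.70 m.
Width = 2Δx = 57.4 m.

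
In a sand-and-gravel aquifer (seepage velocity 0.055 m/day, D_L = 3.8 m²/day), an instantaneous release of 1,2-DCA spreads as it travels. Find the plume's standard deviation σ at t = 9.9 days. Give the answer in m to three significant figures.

8.67 m

Dispersive spreading gives a Gaussian with σ² = 2Dt; advection only shifts the center.
σ = √(2 × 3.8 × 9.9) = 8.67 m.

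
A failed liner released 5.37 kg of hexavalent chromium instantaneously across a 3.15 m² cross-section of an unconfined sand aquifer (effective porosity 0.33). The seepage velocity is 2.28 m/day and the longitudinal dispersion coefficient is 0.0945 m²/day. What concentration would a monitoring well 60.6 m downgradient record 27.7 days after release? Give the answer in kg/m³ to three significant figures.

For an instantaneous plane source, C(x,t) = M/(n_e·A·√(4πDt)) · exp(−(x−vt)²/(4Dt)), with n_e·A the pore (flow) area.
Plume center vt = 2.28 × 27.7 = 63.156 m, so the well at 60.6 m is 2.556 m upgradient of the peak.
√(4πDt) = 5.735 m, giving peak height M/(n_e·A·√(4πDt)) = 5.37/(0.33 × 3.15 × 5.735) = 0.9008 kg/m³.
(x−vt)²/(4Dt) = (-2.556)²/(4 × 0.0945 × 27.7) = 0.6240; exp(−0.6240) = 0.5358.
C = 0.9008 × 0.5358 = 0.483 kg/m³.

0.483 kg/m³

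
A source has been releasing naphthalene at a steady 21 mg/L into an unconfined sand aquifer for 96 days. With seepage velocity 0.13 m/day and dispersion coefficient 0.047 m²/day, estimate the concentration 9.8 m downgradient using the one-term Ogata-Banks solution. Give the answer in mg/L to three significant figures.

17.1 mg/L

For a continuous step input, C/C₀ ≈ ½·erfc((x−vt)/(2√(Dt))).
vt = 0.13 × 96 = 12.48 m and 2√(Dt) = 2√(0.047 × 96) = 4.248 m.
Argument (x−vt)/(2√(Dt)) = (9.8 − 12.48)/4.248 = -0.6309; ½·erfc(-0.6309) = 0.8139.
C = 21 × 0.8139 = 17.1 mg/L.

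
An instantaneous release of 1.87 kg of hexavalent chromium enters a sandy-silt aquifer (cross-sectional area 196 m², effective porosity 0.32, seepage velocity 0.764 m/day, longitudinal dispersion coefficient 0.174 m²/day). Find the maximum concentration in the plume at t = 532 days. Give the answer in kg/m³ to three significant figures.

0.000874 kg/m³

The peak of an instantaneous 1D plume sits at x = vt; there the Gaussian factor is 1 and C_max = M/(n_e·A·√(4πDt)), where n_e·A is the pore area the mass is dissolved in.
√(4πDt) = √(4π × 0.174 × 532) = 34.11 m, so C_max = 1.87/(0.32 × 196 × 34.11) = 0.000874 kg/m³.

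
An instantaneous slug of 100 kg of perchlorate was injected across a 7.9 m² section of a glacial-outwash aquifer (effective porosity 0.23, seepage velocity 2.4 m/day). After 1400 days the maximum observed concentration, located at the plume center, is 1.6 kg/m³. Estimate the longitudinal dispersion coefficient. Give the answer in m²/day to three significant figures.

At the plume center C_max = M/(n_e·A·√(4πDt)), so D = M²/(4πt·(n_e·A·C_max)²).
n_e·A·C_max = 0.23 × 7.9 × 1.6 = 2.907 kg/m.
D = 100²/(4π × 1400 × 2.907²) = 0.0673 m²/day.

0.0673 m²/day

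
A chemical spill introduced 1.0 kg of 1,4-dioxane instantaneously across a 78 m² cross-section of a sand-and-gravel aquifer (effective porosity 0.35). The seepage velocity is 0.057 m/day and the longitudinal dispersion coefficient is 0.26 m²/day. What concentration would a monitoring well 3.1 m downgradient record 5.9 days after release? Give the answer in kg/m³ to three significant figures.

For an instantaneous plane source, C(x,t) = M/(n_e·A·√(4πDt)) · exp(−(x−vt)²/(4Dt)), with n_e·A the pore (flow) area.
Plume center vt = 0.057 × 5.9 = 0.3363 m, so the well at 3.1 m is 2.7637 m downgradient of the peak.
√(4πDt) = 4.391 m, giving peak height M/(n_e·A·√(4πDt)) = 1.0/(0.35 × 78 × 4.391) = 0.008342 kg/m³.
(x−vt)²/(4Dt) = (2.7637)²/(4 × 0.26 × 5.9) = 1.245; exp(−1.245) = 0.2879.
C = 0.008342 × 0.2879 = 0.00240 kg/m³.

0.00240 kg/m³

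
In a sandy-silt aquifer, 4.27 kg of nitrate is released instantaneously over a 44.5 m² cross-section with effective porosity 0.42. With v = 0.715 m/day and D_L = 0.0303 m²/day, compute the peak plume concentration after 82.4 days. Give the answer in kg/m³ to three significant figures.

0.0408 kg/m³

The peak of an instantaneous 1D plume sits at x = vt; there the Gaussian factor is 1 and C_max = M/(n_e·A·√(4πDt)), where n_e·A is the pore area the mass is dissolved in.
√(4πDt) = √(4π × 0.0303 × 82.4) = 5.601 m, so C_max = 4.27/(0.42 × 44.5 × 5.601) = 0.0408 kg/m³.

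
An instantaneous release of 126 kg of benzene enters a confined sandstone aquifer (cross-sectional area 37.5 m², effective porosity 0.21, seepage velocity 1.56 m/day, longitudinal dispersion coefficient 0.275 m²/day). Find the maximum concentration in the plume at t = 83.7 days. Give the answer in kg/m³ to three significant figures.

0.941 kg/m³

The peak of an instantaneous 1D plume sits at x = vt; there the Gaussian factor is 1 and C_max = M/(n_e·A·√(4πDt)), where n_e·A is the pore area the mass is dissolved in.
√(4πDt) = √(4π × 0.275 × 83.7) = 17.01 m, so C_max = 126/(0.21 × 37.5 × 17.01) = 0.941 kg/m³.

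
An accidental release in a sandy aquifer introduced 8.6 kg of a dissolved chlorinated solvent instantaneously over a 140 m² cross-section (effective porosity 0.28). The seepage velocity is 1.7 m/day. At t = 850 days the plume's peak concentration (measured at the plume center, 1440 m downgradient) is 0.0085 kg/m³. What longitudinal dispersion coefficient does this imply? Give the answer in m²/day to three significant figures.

0.0624 m²/day

At the plume center C_max = M/(n_e·A·√(4πDt)), so D = M²/(4πt·(n_e·A·C_max)²).
n_e·A·C_max = 0.28 × 140 × 0.0085 = 0.3332 kg/m.
D = 8.6²/(4π × 850 × 0.3332²) = 0.0624 m²/day.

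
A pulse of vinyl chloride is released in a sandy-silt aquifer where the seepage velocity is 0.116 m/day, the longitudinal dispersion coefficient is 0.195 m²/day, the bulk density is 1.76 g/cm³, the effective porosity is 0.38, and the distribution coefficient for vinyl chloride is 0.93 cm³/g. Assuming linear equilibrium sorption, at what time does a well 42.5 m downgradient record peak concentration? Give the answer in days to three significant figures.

Retardation factor R = 1 + ρ_b·K_d/n = 1 + 1.76 × 0.93/0.38 = 5.307.
Sorption retards both mechanisms: v_R = v/R = 0.02186 m/day, D_R = D/R = 0.03674 m²/day.
Peak time from v_R²t² + 2D_R t − x² = 0: t = (√(D_R² + v_R²x²) − D_R)/v_R².
√(D_R² + v_R²x²) = √(0.03674² + 0.02186² × 42.5²) = 0.9298; v_R² = 0.0004779.
t = (0.9298 − 0.03674)/0.0004779 = 1870 days.

1870 days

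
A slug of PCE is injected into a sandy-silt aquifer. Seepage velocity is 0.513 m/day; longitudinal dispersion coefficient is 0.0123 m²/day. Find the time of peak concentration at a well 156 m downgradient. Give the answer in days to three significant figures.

304 days

For the 1D instantaneous-source solution, setting ∂C/∂t = 0 at fixed x gives v²t² + 2Dt − x² = 0, so t = (√(D² + v²x²) − D)/v².
√(D² + v²x²) = √(0.0123² + 0.513² × 156²) = 80.03; v² = 0.263169.
t = (80.03 − 0.0123)/0.263169 = 304 days (vs. the pure-advection estimate x/v = 304 d).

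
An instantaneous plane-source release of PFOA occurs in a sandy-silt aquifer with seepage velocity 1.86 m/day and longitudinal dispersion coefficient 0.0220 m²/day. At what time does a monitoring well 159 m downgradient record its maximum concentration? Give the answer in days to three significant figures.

For the 1D instantaneous-source solution, setting ∂C/∂t = 0 at fixed x gives v²t² + 2Dt − x² = 0, so t = (√(D² + v²x²) − D)/v².
√(D² + v²x²) = √(0.0220² + 1.86² × 159²) = 295.7; v² = 3.4596.
t = (295.7 − 0.0220)/3.4596 = 85.5 days (vs. the pure-advection estimate x/v = 85.5 d).

85.5 days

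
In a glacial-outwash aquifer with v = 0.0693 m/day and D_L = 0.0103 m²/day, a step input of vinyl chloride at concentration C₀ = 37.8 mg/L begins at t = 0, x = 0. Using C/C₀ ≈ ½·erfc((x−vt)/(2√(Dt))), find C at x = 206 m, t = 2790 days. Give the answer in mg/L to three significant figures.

For a continuous step input, C/C₀ ≈ ½·erfc((x−vt)/(2√(Dt))).
vt = 0.0693 × 2790 = 193.347 m and 2√(Dt) = 2√(0.0103 × 2790) = 10.72 m.
Argument (x−vt)/(2√(Dt)) = (206 − 193.347)/10.72 = 1.180; ½·erfc(1.180) = 0.04758.
C = 37.8 × 0.04758 = 1.80 mg/L.

1.80 mg/L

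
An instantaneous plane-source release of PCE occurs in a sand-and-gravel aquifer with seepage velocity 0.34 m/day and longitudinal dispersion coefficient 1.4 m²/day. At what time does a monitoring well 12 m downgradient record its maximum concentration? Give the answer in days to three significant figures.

25.2 days

For the 1D instantaneous-source solution, setting ∂C/∂t = 0 at fixed x gives v²t² + 2Dt − x² = 0, so t = (√(D² + v²x²) − D)/v².
√(D² + v²x²) = √(1.4² + 0.34² × 12²) = 4.314; v² = 0.1156.
t = (4.314 − 1.4)/0.1156 = 25.2 days (vs. the pure-advection estimate x/v = 35.3 d).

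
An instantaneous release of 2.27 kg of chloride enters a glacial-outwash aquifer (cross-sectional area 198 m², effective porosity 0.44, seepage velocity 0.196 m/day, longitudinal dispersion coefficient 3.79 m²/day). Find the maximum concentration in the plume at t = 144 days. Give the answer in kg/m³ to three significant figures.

0.000315 kg/m³

The peak of an instantaneous 1D plume sits at x = vt; there the Gaussian factor is 1 and C_max = M/(n_e·A·√(4πDt)), where n_e·A is the pore area the mass is dissolved in.
√(4πDt) = √(4π × 3.79 × 144) = 82.81 m, so C_max = 2.27/(0.44 × 198 × 82.81) = 0.000315 kg/m³.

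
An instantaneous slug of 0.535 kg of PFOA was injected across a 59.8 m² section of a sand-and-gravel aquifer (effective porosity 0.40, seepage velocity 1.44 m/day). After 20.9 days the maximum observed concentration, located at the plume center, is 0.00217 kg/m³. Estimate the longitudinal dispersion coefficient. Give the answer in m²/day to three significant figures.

At the plume center C_max = M/(n_e·A·√(4πDt)), so D = M²/(4πt·(n_e·A·C_max)²).
n_e·A·C_max = 0.40 × 59.8 × 0.00217 = 0.05191 kg/m.
D = 0.535²/(4π × 20.9 × 0.05191²) = 0.404 m²/day.

0.404 m²/day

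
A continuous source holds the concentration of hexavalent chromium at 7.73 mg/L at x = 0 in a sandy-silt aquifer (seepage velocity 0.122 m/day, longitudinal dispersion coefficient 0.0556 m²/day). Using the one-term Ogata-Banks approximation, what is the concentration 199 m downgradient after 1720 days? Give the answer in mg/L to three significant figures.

6.06 mg/L

For a continuous step input, C/C₀ ≈ ½·erfc((x−vt)/(2√(Dt))).
vt = 0.122 × 1720 = 209.84 m and 2√(Dt) = 2√(0.0556 × 1720) = 19.56 m.
Argument (x−vt)/(2√(Dt)) = (199 − 209.84)/19.56 = -0.5542; ½·erfc(-0.5542) = 0.7834.
C = 7.73 × 0.7834 = 6.06 mg/L.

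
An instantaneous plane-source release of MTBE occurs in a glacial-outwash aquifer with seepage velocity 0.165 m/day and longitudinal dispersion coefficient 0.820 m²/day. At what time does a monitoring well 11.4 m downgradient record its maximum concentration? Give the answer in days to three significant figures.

45.3 days

For the 1D instantaneous-source solution, setting ∂C/∂t = 0 at fixed x gives v²t² + 2Dt − x² = 0, so t = (√(D² + v²x²) − D)/v².
√(D² + v²x²) = √(0.820² + 0.165² × 11.4²) = 2.052; v² = 0.027225.
t = (2.052 − 0.820)/0.027225 = 45.3 days (vs. the pure-advection estimate x/v = 69.1 d).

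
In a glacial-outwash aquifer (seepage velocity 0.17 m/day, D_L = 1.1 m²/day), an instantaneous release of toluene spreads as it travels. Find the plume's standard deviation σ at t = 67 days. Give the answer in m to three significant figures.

12.1 m

Dispersive spreading gives a Gaussian with σ² = 2Dt; advection only shifts the center.
σ = √(2 × 1.1 × 67) = 12.1 m.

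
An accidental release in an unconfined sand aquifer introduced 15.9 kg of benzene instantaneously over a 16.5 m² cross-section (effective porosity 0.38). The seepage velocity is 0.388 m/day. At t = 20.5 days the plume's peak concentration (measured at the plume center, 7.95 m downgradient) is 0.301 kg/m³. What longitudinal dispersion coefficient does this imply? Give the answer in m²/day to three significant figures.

0.276 m²/day

At the plume center C_max = M/(n_e·A·√(4πDt)), so D = M²/(4πt·(n_e·A·C_max)²).
n_e·A·C_max = 0.38 × 16.5 × 0.301 = 1.887 kg/m.
D = 15.9²/(4π × 20.5 × 1.887²) = 0.276 m²/day.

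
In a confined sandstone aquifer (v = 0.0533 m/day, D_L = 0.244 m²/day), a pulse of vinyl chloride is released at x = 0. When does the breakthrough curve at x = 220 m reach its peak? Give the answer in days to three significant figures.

4040 days

For the 1D instantaneous-source solution, setting ∂C/∂t = 0 at fixed x gives v²t² + 2Dt − x² = 0, so t = (√(D² + v²x²) − D)/v².
√(D² + v²x²) = √(0.244² + 0.0533² × 220²) = 11.73; v² = 0.00284089.
t = (11.73 − 0.244)/0.00284089 = 4040 days (vs. the pure-advection estimate x/v = 4130 d).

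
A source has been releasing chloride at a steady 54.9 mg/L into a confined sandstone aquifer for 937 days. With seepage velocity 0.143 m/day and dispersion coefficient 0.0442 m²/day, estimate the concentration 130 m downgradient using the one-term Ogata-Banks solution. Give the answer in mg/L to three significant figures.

For a continuous step input, C/C₀ ≈ ½·erfc((x−vt)/(2√(Dt))).
vt = 0.143 × 937 = 133.991 m and 2√(Dt) = 2√(0.0442 × 937) = 12.87 m.
Argument (x−vt)/(2√(Dt)) = (130 − 133.991)/12.87 = -0.3101; ½·erfc(-0.3101) = 0.6695.
C = 54.9 × 0.6695 = 36.8 mg/L.

36.8 mg/L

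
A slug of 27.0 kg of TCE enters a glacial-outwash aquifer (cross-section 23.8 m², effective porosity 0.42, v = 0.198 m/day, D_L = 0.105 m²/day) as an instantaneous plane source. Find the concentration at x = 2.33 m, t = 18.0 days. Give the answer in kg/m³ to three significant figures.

0.453 kg/m³

For an instantaneous plane source, C(x,t) = M/(n_e·A·√(4πDt)) · exp(−(x−vt)²/(4Dt)), with n_e·A the pore (flow) area.
Plume center vt = 0.198 × 18.0 = 3.564 m, so the well at 2.33 m is 1.234 m upgradient of the peak.
√(4πDt) = 4.873 m, giving peak height M/(n_e·A·√(4πDt)) = 27.0/(0.42 × 23.8 × 4.873) = 0.5543 kg/m³.
(x−vt)²/(4Dt) = (-1.234)²/(4 × 0.105 × 18.0) = 0.2014; exp(−0.2014) = 0.8176.
C = 0.5543 × 0.8176 = 0.453 kg/m³.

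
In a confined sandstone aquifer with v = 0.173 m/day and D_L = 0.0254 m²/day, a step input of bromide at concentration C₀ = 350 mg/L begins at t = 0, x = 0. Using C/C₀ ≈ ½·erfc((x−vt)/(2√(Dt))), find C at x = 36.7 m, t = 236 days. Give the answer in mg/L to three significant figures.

309 mg/L

For a continuous step input, C/C₀ ≈ ½·erfc((x−vt)/(2√(Dt))).
vt = 0.173 × 236 = 40.828 m and 2√(Dt) = 2√(0.0254 × 236) = 4.897 m.
Argument (x−vt)/(2√(Dt)) = (36.7 − 40.828)/4.897 = -0.8430; ½·erfc(-0.8430) = 0.8834.
C = 350 × 0.8834 = 309 mg/L.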